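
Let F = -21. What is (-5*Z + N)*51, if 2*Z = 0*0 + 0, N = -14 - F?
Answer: 357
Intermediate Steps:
N = 7 (N = -14 - 1*(-21) = -14 + 21 = 7)
Z = 0 (Z = (0*0 + 0)/2 = (0 + 0)/2 = (½)*0 = 0)
(-5*Z + N)*51 = (-5*0 + 7)*51 = (0 + 7)*51 = 7*51 = 357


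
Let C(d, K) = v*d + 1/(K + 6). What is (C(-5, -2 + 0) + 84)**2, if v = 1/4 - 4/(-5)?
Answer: 6241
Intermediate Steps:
v = 21/20 (v = 1*(1/4) - 4*(-1/5) = 1/4 + 4/5 = 21/20 ≈ 1.0500)
C(d, K) = 1/(6 + K) + 21*d/20 (C(d, K) = 21*d/20 + 1/(K + 6) = 21*d/20 + 1/(6 + K) = 1/(6 + K) + 21*d/20)
(C(-5, -2 + 0) + 84)**2 = ((20 + 126*(-5) + 21*(-2 + 0)*(-5))/(20*(6 + (-2 + 0))) + 84)**2 = ((20 - 630 + 21*(-2)*(-5))/(20*(6 - 2)) + 84)**2 = ((1/20)*(20 - 630 + 210)/4 + 84)**2 = ((1/20)*(1/4)*(-400) + 84)**2 = (-5 + 84)**2 = 79**2 = 6241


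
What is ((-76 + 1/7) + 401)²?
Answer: 5180176/49 ≈ 1.0572e+5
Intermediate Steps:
((-76 + 1/7) + 401)² = ((-76 + ⅐) + 401)² = (-531/7 + 401)² = (2276/7)² = 5180176/49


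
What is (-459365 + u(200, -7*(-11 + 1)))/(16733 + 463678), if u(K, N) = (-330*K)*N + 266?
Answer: -1693033/160137 ≈ -10.572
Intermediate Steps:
u(K, N) = 266 - 330*K*N (u(K, N) = -330*K*N + 266 = 266 - 330*K*N)
(-459365 + u(200, -7*(-11 + 1)))/(16733 + 463678) = (-459365 + (266 - 330*200*(-7*(-11 + 1))))/(16733 + 463678) = (-459365 + (266 - 330*200*(-7*(-10))))/480411 = (-459365 + (266 - 330*200*70))*(1/480411) = (-459365 + (266 - 4620000))*(1/480411) = (-459365 - 4619734)*(1/480411) = -5079099*1/480411 = -1693033/160137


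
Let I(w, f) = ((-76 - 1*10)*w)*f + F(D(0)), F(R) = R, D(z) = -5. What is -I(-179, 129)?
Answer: -1985821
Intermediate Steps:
I(w, f) = -5 - 86*f*w (I(w, f) = ((-76 - 1*10)*w)*f - 5 = ((-76 - 10)*w)*f - 5 = (-86*w)*f - 5 = -86*f*w - 5 = -5 - 86*f*w)
-I(-179, 129) = -(-5 - 86*129*(-179)) = -(-5 + 1985826) = -1*1985821 = -1985821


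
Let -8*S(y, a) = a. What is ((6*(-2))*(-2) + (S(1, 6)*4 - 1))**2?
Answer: 400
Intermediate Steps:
S(y, a) = -a/8
((6*(-2))*(-2) + (S(1, 6)*4 - 1))**2 = ((6*(-2))*(-2) + (-1/8*6*4 - 1))**2 = (-12*(-2) + (-3/4*4 - 1))**2 = (24 + (-3 - 1))**2 = (24 - 4)**2 = 20**2 = 400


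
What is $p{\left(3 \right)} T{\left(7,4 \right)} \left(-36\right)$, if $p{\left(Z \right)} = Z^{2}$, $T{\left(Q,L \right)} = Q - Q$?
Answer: $0$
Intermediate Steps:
$T{\left(Q,L \right)} = 0$
$p{\left(3 \right)} T{\left(7,4 \right)} \left(-36\right) = 3^{2} \cdot 0 \left(-36\right) = 9 \cdot 0 \left(-36\right) = 0 \left(-36\right) = 0$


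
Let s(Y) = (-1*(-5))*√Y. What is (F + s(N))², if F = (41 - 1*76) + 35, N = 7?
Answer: 175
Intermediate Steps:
s(Y) = 5*√Y
F = 0 (F = (41 - 76) + 35 = -35 + 35 = 0)
(F + s(N))² = (0 + 5*√7)² = (5*√7)² = 175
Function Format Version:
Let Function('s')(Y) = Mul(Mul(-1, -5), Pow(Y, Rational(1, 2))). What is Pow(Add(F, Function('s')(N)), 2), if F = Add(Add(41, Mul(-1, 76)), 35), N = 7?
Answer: 175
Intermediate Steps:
Function('s')(Y) = Mul(5, Pow(Y, Rational(1, 2)))
F = 0 (F = Add(Add(41, -76), 35) = Add(-35, 35) = 0)
Pow(Add(F, Function('s')(N)), 2) = Pow(Add(0, Mul(5, Pow(7, Rational(1, 2)))), 2) = Pow(Mul(5, Pow(7, Rational(1, 2))), 2) = 175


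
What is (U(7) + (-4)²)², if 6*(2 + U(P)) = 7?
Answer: 8281/36 ≈ 230.03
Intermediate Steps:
U(P) = -⅚ (U(P) = -2 + (⅙)*7 = -2 + 7/6 = -⅚)
(U(7) + (-4)²)² = (-⅚ + (-4)²)² = (-⅚ + 16)² = (91/6)² = 8281/36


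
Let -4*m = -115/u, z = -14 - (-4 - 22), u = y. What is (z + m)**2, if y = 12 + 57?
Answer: 22201/144 ≈ 154.17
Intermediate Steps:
y = 69
u = 69
z = 12 (z = -14 - 1*(-26) = -14 + 26 = 12)
m = 5/12 (m = -(-115)/(4*69) = -1/4*(-5/3) = 5/12 ≈ 0.41667)
(z + m)**2 = (12 + 5/12)**2 = (149/12)**2 = 22201/144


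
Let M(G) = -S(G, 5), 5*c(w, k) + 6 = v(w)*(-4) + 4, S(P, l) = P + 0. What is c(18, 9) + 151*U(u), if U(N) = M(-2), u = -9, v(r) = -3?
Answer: 304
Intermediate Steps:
S(P, l) = P
c(w, k) = 2 (c(w, k) = -6/5 + (-3*(-4) + 4)/5 = -6/5 + (12 + 4)/5 = -6/5 + (⅕)*16 = -6/5 + 16/5 = 2)
M(G) = -G
U(N) = 2 (U(N) = -1*(-2) = 2)
c(18, 9) + 151*U(u) = 2 + 151*2 = 2 + 302 = 304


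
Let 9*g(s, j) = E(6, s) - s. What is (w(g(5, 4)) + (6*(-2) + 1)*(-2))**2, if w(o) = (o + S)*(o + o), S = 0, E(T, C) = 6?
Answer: 3182656/6561 ≈ 485.09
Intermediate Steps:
g(s, j) = 2/3 - s/9 (g(s, j) = (6 - s)/9 = 2/3 - s/9)
w(o) = 2*o**2 (w(o) = (o + 0)*(o + o) = o*(2*o) = 2*o**2)
(w(g(5, 4)) + (6*(-2) + 1)*(-2))**2 = (2*(2/3 - 1/9*5)**2 + (6*(-2) + 1)*(-2))**2 = (2*(2/3 - 5/9)**2 + (-12 + 1)*(-2))**2 = (2*(1/9)**2 - 11*(-2))**2 = (2*(1/81) + 22)**2 = (2/81 + 22)**2 = (1784/81)**2 = 3182656/6561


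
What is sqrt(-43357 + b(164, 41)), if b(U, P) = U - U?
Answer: I*sqrt(43357) ≈ 208.22*I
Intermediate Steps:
b(U, P) = 0
sqrt(-43357 + b(164, 41)) = sqrt(-43357 + 0) = sqrt(-43357) = I*sqrt(43357)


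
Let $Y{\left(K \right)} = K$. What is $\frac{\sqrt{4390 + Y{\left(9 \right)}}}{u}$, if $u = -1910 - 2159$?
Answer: $- \frac{\sqrt{4399}}{4069} \approx -0.0163$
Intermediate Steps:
$u = -4069$ ($u = -1910 - 2159 = -4069$)
$\frac{\sqrt{4390 + Y{\left(9 \right)}}}{u} = \frac{\sqrt{4390 + 9}}{-4069} = \sqrt{4399} \left(- \frac{1}{4069}\right) = - \frac{\sqrt{4399}}{4069}$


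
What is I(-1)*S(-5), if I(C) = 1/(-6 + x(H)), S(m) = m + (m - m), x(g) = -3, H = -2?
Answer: 5/9 ≈ 0.55556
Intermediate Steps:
S(m) = m (S(m) = m + 0 = m)
I(C) = -⅑ (I(C) = 1/(-6 - 3) = 1/(-9) = -⅑)
I(-1)*S(-5) = -⅑*(-5) = 5/9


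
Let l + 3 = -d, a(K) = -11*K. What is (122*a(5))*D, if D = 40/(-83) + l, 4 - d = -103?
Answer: 61530700/83 ≈ 7.4133e+5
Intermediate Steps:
d = 107 (d = 4 - 1*(-103) = 4 + 103 = 107)
l = -110 (l = -3 - 1*107 = -3 - 107 = -110)
D = -9170/83 (D = 40/(-83) - 110 = 40*(-1/83) - 110 = -40/83 - 110 = -9170/83 ≈ -110.48)
(122*a(5))*D = (122*(-11*5))*(-9170/83) = (122*(-55))*(-9170/83) = -6710*(-9170/83) = 61530700/83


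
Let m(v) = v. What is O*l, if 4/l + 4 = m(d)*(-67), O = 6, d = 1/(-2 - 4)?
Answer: 144/43 ≈ 3.3488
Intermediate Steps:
d = -⅙ (d = 1/(-6) = -⅙ ≈ -0.16667)
l = 24/43 (l = 4/(-4 - ⅙*(-67)) = 4/(-4 + 67/6) = 4/(43/6) = 4*(6/43) = 24/43 ≈ 0.55814)
O*l = 6*(24/43) = 144/43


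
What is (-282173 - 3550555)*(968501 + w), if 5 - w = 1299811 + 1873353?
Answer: 8449854447024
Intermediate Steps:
w = -3173159 (w = 5 - (1299811 + 1873353) = 5 - 1*3173164 = 5 - 3173164 = -3173159)
(-282173 - 3550555)*(968501 + w) = (-282173 - 3550555)*(968501 - 3173159) = -3832728*(-2204658) = 8449854447024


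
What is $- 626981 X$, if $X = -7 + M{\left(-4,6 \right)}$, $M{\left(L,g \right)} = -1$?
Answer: $5015848$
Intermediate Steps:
$X = -8$ ($X = -7 - 1 = -8$)
$- 626981 X = \left(-626981\right) \left(-8\right) = 5015848$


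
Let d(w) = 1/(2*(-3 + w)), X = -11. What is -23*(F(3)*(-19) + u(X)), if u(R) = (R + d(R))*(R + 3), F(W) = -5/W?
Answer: -57937/21 ≈ -2758.9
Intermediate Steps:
d(w) = 1/(-6 + 2*w)
u(R) = (3 + R)*(R + 1/(2*(-3 + R))) (u(R) = (R + 1/(2*(-3 + R)))*(R + 3) = (R + 1/(2*(-3 + R)))*(3 + R) = (3 + R)*(R + 1/(2*(-3 + R))))
-23*(F(3)*(-19) + u(X)) = -23*(-5/3*(-19) + (3 - 17*(-11) + 2*(-11)**3)/(2*(-3 - 11))) = -23*(-5*1/3*(-19) + (1/2)*(3 + 187 + 2*(-1331))/(-14)) = -23*(-5/3*(-19) + (1/2)*(-1/14)*(3 + 187 - 2662)) = -23*(95/3 + (1/2)*(-1/14)*(-2472)) = -23*(95/3 + 618/7) = -23*2519/21 = -57937/21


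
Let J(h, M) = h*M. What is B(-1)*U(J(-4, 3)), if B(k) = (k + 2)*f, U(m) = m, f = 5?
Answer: -60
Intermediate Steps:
J(h, M) = M*h
B(k) = 10 + 5*k (B(k) = (k + 2)*5 = (2 + k)*5 = 10 + 5*k)
B(-1)*U(J(-4, 3)) = (10 + 5*(-1))*(3*(-4)) = (10 - 5)*(-12) = 5*(-12) = -60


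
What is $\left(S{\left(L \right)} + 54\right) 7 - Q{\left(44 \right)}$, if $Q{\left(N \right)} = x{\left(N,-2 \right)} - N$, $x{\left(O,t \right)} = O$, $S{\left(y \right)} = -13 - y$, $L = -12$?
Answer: $371$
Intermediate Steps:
$Q{\left(N \right)} = 0$ ($Q{\left(N \right)} = N - N = 0$)
$\left(S{\left(L \right)} + 54\right) 7 - Q{\left(44 \right)} = \left(\left(-13 - -12\right) + 54\right) 7 - 0 = \left(\left(-13 + 12\right) + 54\right) 7 + 0 = \left(-1 + 54\right) 7 + 0 = 53 \cdot 7 + 0 = 371 + 0 = 371$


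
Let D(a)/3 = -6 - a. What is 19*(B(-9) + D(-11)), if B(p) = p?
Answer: 114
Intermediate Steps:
D(a) = -18 - 3*a (D(a) = 3*(-6 - a) = -18 - 3*a)
19*(B(-9) + D(-11)) = 19*(-9 + (-18 - 3*(-11))) = 19*(-9 + (-18 + 33)) = 19*(-9 + 15) = 19*6 = 114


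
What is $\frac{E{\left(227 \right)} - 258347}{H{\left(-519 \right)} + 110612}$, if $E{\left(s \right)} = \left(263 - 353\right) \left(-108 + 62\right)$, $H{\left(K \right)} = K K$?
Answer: $- \frac{254207}{379973} \approx -0.66901$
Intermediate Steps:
$H{\left(K \right)} = K^{2}$
$E{\left(s \right)} = 4140$ ($E{\left(s \right)} = \left(-90\right) \left(-46\right) = 4140$)
$\frac{E{\left(227 \right)} - 258347}{H{\left(-519 \right)} + 110612} = \frac{4140 - 258347}{\left(-519\right)^{2} + 110612} = - \frac{254207}{269361 + 110612} = - \frac{254207}{379973}$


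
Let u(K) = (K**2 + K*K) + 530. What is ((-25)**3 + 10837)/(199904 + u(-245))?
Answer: -399/26707 ≈ -0.014940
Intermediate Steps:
u(K) = 530 + 2*K**2 (u(K) = (K**2 + K**2) + 530 = 2*K**2 + 530 = 530 + 2*K**2)
((-25)**3 + 10837)/(199904 + u(-245)) = ((-25)**3 + 10837)/(199904 + (530 + 2*(-245)**2)) = (-15625 + 10837)/(199904 + (530 + 2*60025)) = -4788/(199904 + (530 + 120050)) = -4788/(199904 + 120580) = -4788/320484 = -4788*1/320484 = -399/26707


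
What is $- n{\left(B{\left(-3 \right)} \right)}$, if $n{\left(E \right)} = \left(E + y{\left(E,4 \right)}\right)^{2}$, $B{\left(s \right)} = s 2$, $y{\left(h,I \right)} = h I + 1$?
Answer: $-841$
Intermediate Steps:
$y{\left(h,I \right)} = 1 + I h$ ($y{\left(h,I \right)} = I h + 1 = 1 + I h$)
$B{\left(s \right)} = 2 s$
$n{\left(E \right)} = \left(1 + 5 E\right)^{2}$ ($n{\left(E \right)} = \left(E + \left(1 + 4 E\right)\right)^{2} = \left(1 + 5 E\right)^{2}$)
$- n{\left(B{\left(-3 \right)} \right)} = - \left(1 + 5 \cdot 2 \left(-3\right)\right)^{2} = - \left(1 + 5 \left(-6\right)\right)^{2} = - \left(1 - 30\right)^{2} = - \left(-29\right)^{2} = \left(-1\right) 841 = -841$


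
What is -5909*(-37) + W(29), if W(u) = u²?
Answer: 219474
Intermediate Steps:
-5909*(-37) + W(29) = -5909*(-37) + 29² = 218633 + 841 = 219474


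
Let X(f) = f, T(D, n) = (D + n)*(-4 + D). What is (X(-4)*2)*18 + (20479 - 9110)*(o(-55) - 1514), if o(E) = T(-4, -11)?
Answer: -15848530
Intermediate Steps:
T(D, n) = (-4 + D)*(D + n)
o(E) = 120 (o(E) = (-4)² - 4*(-4) - 4*(-11) - 4*(-11) = 16 + 16 + 44 + 44 = 120)
(X(-4)*2)*18 + (20479 - 9110)*(o(-55) - 1514) = -4*2*18 + (20479 - 9110)*(120 - 1514) = -8*18 + 11369*(-1394) = -144 - 15848386 = -15848530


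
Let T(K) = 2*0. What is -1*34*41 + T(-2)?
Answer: -1394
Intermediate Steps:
T(K) = 0
-1*34*41 + T(-2) = -1*34*41 + 0 = -34*41 + 0 = -1394 + 0 = -1394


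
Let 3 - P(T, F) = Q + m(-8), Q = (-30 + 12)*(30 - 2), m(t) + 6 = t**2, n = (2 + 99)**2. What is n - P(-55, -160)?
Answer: 9752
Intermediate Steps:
n = 10201 (n = 101**2 = 10201)
m(t) = -6 + t**2
Q = -504 (Q = -18*28 = -504)
P(T, F) = 449 (P(T, F) = 3 - (-504 + (-6 + (-8)**2)) = 3 - (-504 + (-6 + 64)) = 3 - (-504 + 58) = 3 - 1*(-446) = 3 + 446 = 449)
n - P(-55, -160) = 10201 - 1*449 = 10201 - 449 = 9752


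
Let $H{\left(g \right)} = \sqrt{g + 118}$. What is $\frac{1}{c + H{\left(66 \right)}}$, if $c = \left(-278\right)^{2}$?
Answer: $\frac{19321}{1493204118} - \frac{\sqrt{46}}{2986408236} \approx 1.2937 \cdot 10^{-5}$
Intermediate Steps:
$c = 77284$
$H{\left(g \right)} = \sqrt{118 + g}$
$\frac{1}{c + H{\left(66 \right)}} = \frac{1}{77284 + \sqrt{118 + 66}} = \frac{1}{77284 + \sqrt{184}} = \frac{1}{77284 + 2 \sqrt{46}}$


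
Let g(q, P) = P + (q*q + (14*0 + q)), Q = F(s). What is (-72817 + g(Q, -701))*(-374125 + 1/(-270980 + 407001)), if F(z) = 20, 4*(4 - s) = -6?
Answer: 3719873641501152/136021 ≈ 2.7348e+10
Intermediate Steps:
s = 11/2 (s = 4 - ¼*(-6) = 4 + 3/2 = 11/2 ≈ 5.5000)
Q = 20
g(q, P) = P + q + q² (g(q, P) = P + (q² + (0 + q)) = P + (q² + q) = P + (q + q²) = P + q + q²)
(-72817 + g(Q, -701))*(-374125 + 1/(-270980 + 407001)) = (-72817 + (-701 + 20 + 20²))*(-374125 + 1/(-270980 + 407001)) = (-72817 + (-701 + 20 + 400))*(-374125 + 1/136021) = (-72817 - 281)*(-374125 + 1/136021) = -73098*(-50888856624/136021) = 3719873641501152/136021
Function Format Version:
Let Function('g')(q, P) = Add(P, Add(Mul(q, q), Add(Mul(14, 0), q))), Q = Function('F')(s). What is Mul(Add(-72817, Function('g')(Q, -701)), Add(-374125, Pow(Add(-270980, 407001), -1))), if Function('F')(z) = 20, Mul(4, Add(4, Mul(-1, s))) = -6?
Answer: Rational(3719873641501152, 136021) ≈ 2.7348e+10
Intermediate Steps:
s = Rational(11, 2) (s = Add(4, Mul(Rational(-1, 4), -6)) = Add(4, Rational(3, 2)) = Rational(11, 2) ≈ 5.5000)
Q = 20
Function('g')(q, P) = Add(P, q, Pow(q, 2)) (Function('g')(q, P) = Add(P, Add(Pow(q, 2), Add(0, q))) = Add(P, Add(Pow(q, 2), q)) = Add(P, Add(q, Pow(q, 2))) = Add(P, q, Pow(q, 2)))
Mul(Add(-72817, Function('g')(Q, -701)), Add(-374125, Pow(Add(-270980, 407001), -1))) = Mul(Add(-72817, Add(-701, 20, Pow(20, 2))), Add(-374125, Pow(Add(-270980, 407001), -1))) = Mul(Add(-72817, Add(-701, 20, 400)), Add(-374125, Pow(136021, -1))) = Mul(Add(-72817, -281), Add(-374125, Rational(1, 136021))) = Mul(-73098, Rational(-50888856624, 136021)) = Rational(3719873641501152, 136021)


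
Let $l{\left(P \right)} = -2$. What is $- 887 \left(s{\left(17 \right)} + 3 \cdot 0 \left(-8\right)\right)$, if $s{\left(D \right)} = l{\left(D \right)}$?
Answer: $1774$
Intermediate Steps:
$s{\left(D \right)} = -2$
$- 887 \left(s{\left(17 \right)} + 3 \cdot 0 \left(-8\right)\right) = - 887 \left(-2 + 3 \cdot 0 \left(-8\right)\right) = - 887 \left(-2 + 0 \left(-8\right)\right) = - 887 \left(-2 + 0\right) = \left(-887\right) \left(-2\right) = 1774$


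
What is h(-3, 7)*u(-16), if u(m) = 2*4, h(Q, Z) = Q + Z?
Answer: 32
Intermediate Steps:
u(m) = 8
h(-3, 7)*u(-16) = (-3 + 7)*8 = 4*8 = 32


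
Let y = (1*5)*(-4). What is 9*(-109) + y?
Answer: -1001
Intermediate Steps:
y = -20 (y = 5*(-4) = -20)
9*(-109) + y = 9*(-109) - 20 = -981 - 20 = -1001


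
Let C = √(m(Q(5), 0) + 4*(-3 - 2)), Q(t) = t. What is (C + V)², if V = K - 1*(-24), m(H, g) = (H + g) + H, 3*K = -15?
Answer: (19 + I*√10)² ≈ 351.0 + 120.17*I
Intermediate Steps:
K = -5 (K = (⅓)*(-15) = -5)
m(H, g) = g + 2*H
V = 19 (V = -5 - 1*(-24) = -5 + 24 = 19)
C = I*√10 (C = √((0 + 2*5) + 4*(-3 - 2)) = √((0 + 10) + 4*(-5)) = √(10 - 20) = √(-10) = I*√10 ≈ 3.1623*I)
(C + V)² = (I*√10 + 19)² = (19 + I*√10)²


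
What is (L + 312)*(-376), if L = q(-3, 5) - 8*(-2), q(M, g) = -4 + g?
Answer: -123704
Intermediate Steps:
L = 17 (L = (-4 + 5) - 8*(-2) = 1 + 16 = 17)
(L + 312)*(-376) = (17 + 312)*(-376) = 329*(-376) = -123704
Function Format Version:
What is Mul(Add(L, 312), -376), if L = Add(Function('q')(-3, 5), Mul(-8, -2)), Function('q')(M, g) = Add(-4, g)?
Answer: -123704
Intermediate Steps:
L = 17 (L = Add(Add(-4, 5), Mul(-8, -2)) = Add(1, 16) = 17)
Mul(Add(L, 312), -376) = Mul(Add(17, 312), -376) = Mul(329, -376) = -123704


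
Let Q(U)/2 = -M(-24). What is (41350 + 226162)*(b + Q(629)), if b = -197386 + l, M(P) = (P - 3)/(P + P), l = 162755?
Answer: -9264509023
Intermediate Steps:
M(P) = (-3 + P)/(2*P) (M(P) = (-3 + P)/((2*P)) = (-3 + P)*(1/(2*P)) = (-3 + P)/(2*P))
Q(U) = -9/8 (Q(U) = 2*(-(-3 - 24)/(2*(-24))) = 2*(-(-1)*(-27)/(2*24)) = 2*(-1*9/16) = 2*(-9/16) = -9/8)
b = -34631 (b = -197386 + 162755 = -34631)
(41350 + 226162)*(b + Q(629)) = (41350 + 226162)*(-34631 - 9/8) = 267512*(-277057/8) = -9264509023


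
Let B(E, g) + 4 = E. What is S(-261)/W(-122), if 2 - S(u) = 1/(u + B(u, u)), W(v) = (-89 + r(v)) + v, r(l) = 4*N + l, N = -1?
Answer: -1053/177262 ≈ -0.0059404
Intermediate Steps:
r(l) = -4 + l (r(l) = 4*(-1) + l = -4 + l)
B(E, g) = -4 + E
W(v) = -93 + 2*v (W(v) = (-89 + (-4 + v)) + v = (-93 + v) + v = -93 + 2*v)
S(u) = 2 - 1/(-4 + 2*u) (S(u) = 2 - 1/(u + (-4 + u)) = 2 - 1/(-4 + 2*u))
S(-261)/W(-122) = ((-9 + 4*(-261))/(2*(-2 - 261)))/(-93 + 2*(-122)) = ((½)*(-9 - 1044)/(-263))/(-93 - 244) = ((½)*(-1/263)*(-1053))/(-337) = (1053/526)*(-1/337) = -1053/177262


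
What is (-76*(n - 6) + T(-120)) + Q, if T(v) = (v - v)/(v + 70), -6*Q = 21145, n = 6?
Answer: -21145/6 ≈ -3524.2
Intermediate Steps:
Q = -21145/6 (Q = -1/6*21145 = -21145/6 ≈ -3524.2)
T(v) = 0 (T(v) = 0/(70 + v) = 0)
(-76*(n - 6) + T(-120)) + Q = (-76*(6 - 6) + 0) - 21145/6 = (-76*0 + 0) - 21145/6 = (0 + 0) - 21145/6 = 0 - 21145/6 = -21145/6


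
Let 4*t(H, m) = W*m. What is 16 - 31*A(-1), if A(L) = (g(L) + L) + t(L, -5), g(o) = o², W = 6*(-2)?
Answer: -449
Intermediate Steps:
W = -12
t(H, m) = -3*m (t(H, m) = (-12*m)/4 = -3*m)
A(L) = 15 + L + L² (A(L) = (L² + L) - 3*(-5) = (L + L²) + 15 = 15 + L + L²)
16 - 31*A(-1) = 16 - 31*(15 - 1 + (-1)²) = 16 - 31*(15 - 1 + 1) = 16 - 31*15 = 16 - 465 = -449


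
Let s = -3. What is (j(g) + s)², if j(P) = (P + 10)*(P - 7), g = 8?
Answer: 225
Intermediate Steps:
j(P) = (-7 + P)*(10 + P) (j(P) = (10 + P)*(-7 + P) = (-7 + P)*(10 + P))
(j(g) + s)² = ((-70 + 8² + 3*8) - 3)² = ((-70 + 64 + 24) - 3)² = (18 - 3)² = 15² = 225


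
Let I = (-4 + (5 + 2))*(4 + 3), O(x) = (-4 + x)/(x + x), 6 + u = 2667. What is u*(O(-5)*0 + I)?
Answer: 55881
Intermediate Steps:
u = 2661 (u = -6 + 2667 = 2661)
O(x) = (-4 + x)/(2*x) (O(x) = (-4 + x)/((2*x)) = (-4 + x)*(1/(2*x)) = (-4 + x)/(2*x))
I = 21 (I = (-4 + 7)*7 = 3*7 = 21)
u*(O(-5)*0 + I) = 2661*(((½)*(-4 - 5)/(-5))*0 + 21) = 2661*(((½)*(-⅕)*(-9))*0 + 21) = 2661*((9/10)*0 + 21) = 2661*(0 + 21) = 2661*21 = 55881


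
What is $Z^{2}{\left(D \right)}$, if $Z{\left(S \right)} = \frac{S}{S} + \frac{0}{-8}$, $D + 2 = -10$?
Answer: $1$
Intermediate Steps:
$D = -12$ ($D = -2 - 10 = -12$)
$Z{\left(S \right)} = 1$ ($Z{\left(S \right)} = 1 + 0 \left(- \frac{1}{8}\right) = 1 + 0 = 1$)
$Z^{2}{\left(D \right)} = 1^{2} = 1$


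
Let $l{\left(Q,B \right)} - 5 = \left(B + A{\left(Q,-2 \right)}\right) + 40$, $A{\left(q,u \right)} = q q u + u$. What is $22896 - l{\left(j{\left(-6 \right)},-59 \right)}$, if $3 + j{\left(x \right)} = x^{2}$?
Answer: $25090$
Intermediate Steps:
$A{\left(q,u \right)} = u + u q^{2}$ ($A{\left(q,u \right)} = q^{2} u + u = u q^{2} + u = u + u q^{2}$)
$j{\left(x \right)} = -3 + x^{2}$
$l{\left(Q,B \right)} = 43 + B - 2 Q^{2}$ ($l{\left(Q,B \right)} = 5 + \left(\left(B - 2 \left(1 + Q^{2}\right)\right) + 40\right) = 5 - \left(-38 - B + 2 Q^{2}\right) = 5 + \left(38 + B - 2 Q^{2}\right) = 43 + B - 2 Q^{2}$)
$22896 - l{\left(j{\left(-6 \right)},-59 \right)} = 22896 - \left(43 - 59 - 2 \left(-3 + \left(-6\right)^{2}\right)^{2}\right) = 22896 - \left(43 - 59 - 2 \left(-3 + 36\right)^{2}\right) = 22896 - \left(43 - 59 - 2 \cdot 33^{2}\right) = 22896 - \left(43 - 59 - 2178\right) = 22896 - -2194 = 22896 + 2194 = 25090$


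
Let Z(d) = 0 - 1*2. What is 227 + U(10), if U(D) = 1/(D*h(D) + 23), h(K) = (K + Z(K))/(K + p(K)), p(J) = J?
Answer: 6130/27 ≈ 227.04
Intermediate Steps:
Z(d) = -2 (Z(d) = 0 - 2 = -2)
h(K) = (-2 + K)/(2*K) (h(K) = (K - 2)/(K + K) = (-2 + K)/((2*K)) = (-2 + K)*(1/(2*K)) = (-2 + K)/(2*K))
U(D) = 1/(22 + D/2) (U(D) = 1/(D*((-2 + D)/(2*D)) + 23) = 1/((-1 + D/2) + 23) = 1/(22 + D/2))
227 + U(10) = 227 + 2/(44 + 10) = 227 + 2/54 = 227 + 2*(1/54) = 227 + 1/27 = 6130/27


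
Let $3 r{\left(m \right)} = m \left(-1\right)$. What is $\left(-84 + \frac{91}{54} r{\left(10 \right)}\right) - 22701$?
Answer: $- \frac{1846040}{81} \approx -22791.0$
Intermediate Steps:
$r{\left(m \right)} = - \frac{m}{3}$ ($r{\left(m \right)} = \frac{m \left(-1\right)}{3} = \frac{\left(-1\right) m}{3} = - \frac{m}{3}$)
$\left(-84 + \frac{91}{54} r{\left(10 \right)}\right) - 22701 = \left(-84 + \frac{91}{54} \left(\left(- \frac{1}{3}\right) 10\right)\right) - 22701 = \left(-84 + 91 \cdot \frac{1}{54} \left(- \frac{10}{3}\right)\right) - 22701 = \left(-84 + \frac{91}{54} \left(- \frac{10}{3}\right)\right) - 22701 = \left(-84 - \frac{455}{81}\right) - 22701 = - \frac{7259}{81} - 22701 = - \frac{1846040}{81}$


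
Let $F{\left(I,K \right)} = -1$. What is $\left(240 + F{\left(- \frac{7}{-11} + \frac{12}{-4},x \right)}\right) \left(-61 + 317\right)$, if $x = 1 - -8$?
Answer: $61184$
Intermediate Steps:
$x = 9$ ($x = 1 + 8 = 9$)
$\left(240 + F{\left(- \frac{7}{-11} + \frac{12}{-4},x \right)}\right) \left(-61 + 317\right) = \left(240 - 1\right) \left(-61 + 317\right) = 239 \cdot 256 = 61184$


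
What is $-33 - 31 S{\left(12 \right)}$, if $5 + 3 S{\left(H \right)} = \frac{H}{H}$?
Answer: $\frac{25}{3} \approx 8.3333$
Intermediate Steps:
$S{\left(H \right)} = - \frac{4}{3}$ ($S{\left(H \right)} = - \frac{5}{3} + \frac{H \frac{1}{H}}{3} = - \frac{5}{3} + \frac{1}{3} \cdot 1 = - \frac{5}{3} + \frac{1}{3} = - \frac{4}{3}$)
$-33 - 31 S{\left(12 \right)} = -33 - - \frac{124}{3} = -33 + \frac{124}{3} = \frac{25}{3}$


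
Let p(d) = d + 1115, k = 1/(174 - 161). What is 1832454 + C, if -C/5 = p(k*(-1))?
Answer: 23749432/13 ≈ 1.8269e+6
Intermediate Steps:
k = 1/13 ≈ 0.076923
p(d) = 1115 + d
C = -72470/13 (C = -5*(1115 + (1/13)*(-1)) = -5*(1115 - 1/13) = -5*14494/13 = -72470/13 ≈ -5574.6)
1832454 + C = 1832454 - 72470/13 = 23749432/13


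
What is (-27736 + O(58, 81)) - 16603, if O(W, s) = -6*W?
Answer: -44687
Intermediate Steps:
(-27736 + O(58, 81)) - 16603 = (-27736 - 6*58) - 16603 = (-27736 - 348) - 16603 = -28084 - 16603 = -44687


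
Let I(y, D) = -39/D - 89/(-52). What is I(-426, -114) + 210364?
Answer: 207841661/988 ≈ 2.1037e+5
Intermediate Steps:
I(y, D) = 89/52 - 39/D (I(y, D) = -39/D - 89*(-1/52) = -39/D + 89/52 = 89/52 - 39/D)
I(-426, -114) + 210364 = (89/52 - 39/(-114)) + 210364 = (89/52 - 39*(-1/114)) + 210364 = (89/52 + 13/38) + 210364 = 2029/988 + 210364 = 207841661/988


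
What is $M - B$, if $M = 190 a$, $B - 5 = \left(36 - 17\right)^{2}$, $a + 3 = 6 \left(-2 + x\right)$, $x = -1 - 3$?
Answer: $-7776$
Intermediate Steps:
$x = -4$ ($x = -1 - 3 = -4$)
$a = -39$ ($a = -3 + 6 \left(-2 - 4\right) = -3 + 6 \left(-6\right) = -3 - 36 = -39$)
$B = 366$ ($B = 5 + \left(36 - 17\right)^{2} = 5 + 19^{2} = 5 + 361 = 366$)
$M = -7410$ ($M = 190 \left(-39\right) = -7410$)
$M - B = -7410 - 366 = -7776$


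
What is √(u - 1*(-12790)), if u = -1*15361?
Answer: I*√2571 ≈ 50.705*I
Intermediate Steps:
u = -15361
√(u - 1*(-12790)) = √(-15361 - 1*(-12790)) = √(-15361 + 12790) = √(-2571) = I*√2571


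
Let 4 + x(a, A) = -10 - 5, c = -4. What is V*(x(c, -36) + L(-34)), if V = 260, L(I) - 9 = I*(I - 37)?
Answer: 625040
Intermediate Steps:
x(a, A) = -19 (x(a, A) = -4 + (-10 - 5) = -4 - 15 = -19)
L(I) = 9 + I*(-37 + I) (L(I) = 9 + I*(I - 37) = 9 + I*(-37 + I))
V*(x(c, -36) + L(-34)) = 260*(-19 + (9 + (-34)² - 37*(-34))) = 260*(-19 + (9 + 1156 + 1258)) = 260*(-19 + 2423) = 260*2404 = 625040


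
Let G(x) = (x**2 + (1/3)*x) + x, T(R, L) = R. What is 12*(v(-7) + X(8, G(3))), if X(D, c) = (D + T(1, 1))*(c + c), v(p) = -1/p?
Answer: 19668/7 ≈ 2809.7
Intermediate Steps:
G(x) = x**2 + 4*x/3 (G(x) = (x**2 + (1*(1/3))*x) + x = (x**2 + x/3) + x = x**2 + 4*x/3)
X(D, c) = 2*c*(1 + D) (X(D, c) = (D + 1)*(c + c) = (1 + D)*(2*c) = 2*c*(1 + D))
12*(v(-7) + X(8, G(3))) = 12*(-1/(-7) + 2*((1/3)*3*(4 + 3*3))*(1 + 8)) = 12*(-1*(-1/7) + 2*((1/3)*3*(4 + 9))*9) = 12*(1/7 + 2*((1/3)*3*13)*9) = 12*(1/7 + 2*13*9) = 12*(1/7 + 234) = 12*(1639/7) = 19668/7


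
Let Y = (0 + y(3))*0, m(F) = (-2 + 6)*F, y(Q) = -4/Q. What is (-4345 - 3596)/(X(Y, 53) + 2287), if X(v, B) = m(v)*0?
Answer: -7941/2287 ≈ -3.4722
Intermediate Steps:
m(F) = 4*F
Y = 0 (Y = (0 - 4/3)*0 = -4/3*0 = 0)
X(v, B) = 0 (X(v, B) = (4*v)*0 = 0)
(-4345 - 3596)/(X(Y, 53) + 2287) = (-4345 - 3596)/(0 + 2287) = -7941/2287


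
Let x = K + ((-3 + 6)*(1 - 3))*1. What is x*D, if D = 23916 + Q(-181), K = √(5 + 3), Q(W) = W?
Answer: -142410 + 47470*√2 ≈ -75277.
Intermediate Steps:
K = 2*√2 (K = √8 = 2*√2 ≈ 2.8284)
x = -6 + 2*√2 (x = 2*√2 + ((-3 + 6)*(1 - 3))*1 = 2*√2 + (3*(-2))*1 = 2*√2 - 6*1 = 2*√2 - 6 = -6 + 2*√2 ≈ -3.1716)
D = 23735 (D = 23916 - 181 = 23735)
x*D = (-6 + 2*√2)*23735 = -142410 + 47470*√2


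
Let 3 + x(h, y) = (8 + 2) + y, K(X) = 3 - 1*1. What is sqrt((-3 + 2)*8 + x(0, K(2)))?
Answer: 1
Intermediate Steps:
K(X) = 2 (K(X) = 3 - 1 = 2)
x(h, y) = 7 + y (x(h, y) = -3 + ((8 + 2) + y) = -3 + (10 + y) = 7 + y)
sqrt((-3 + 2)*8 + x(0, K(2))) = sqrt((-3 + 2)*8 + (7 + 2)) = sqrt(-1*8 + 9) = sqrt(-8 + 9) = sqrt(1) = 1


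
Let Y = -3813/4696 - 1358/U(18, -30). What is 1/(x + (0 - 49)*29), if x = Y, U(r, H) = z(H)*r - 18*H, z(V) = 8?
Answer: -803016/1143332051 ≈ -0.00070235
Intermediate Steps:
U(r, H) = -18*H + 8*r (U(r, H) = 8*r - 18*H = -18*H + 8*r)
Y = -2246315/803016 (Y = -3813/4696 - 1358/(-18*(-30) + 8*18) = -3813*1/4696 - 1358/(540 + 144) = -3813/4696 - 1358/684 = -3813/4696 - 1358*1/684 = -3813/4696 - 679/342 = -2246315/803016 ≈ -2.7973)
x = -2246315/803016 ≈ -2.7973
1/(x + (0 - 49)*29) = 1/(-2246315/803016 + (0 - 49)*29) = 1/(-2246315/803016 - 49*29) = 1/(-2246315/803016 - 1421) = 1/(-1143332051/803016) = -803016/1143332051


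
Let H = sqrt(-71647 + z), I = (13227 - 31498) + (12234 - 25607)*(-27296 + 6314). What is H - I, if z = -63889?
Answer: -280574015 + 4*I*sqrt(8471) ≈ -2.8057e+8 + 368.15*I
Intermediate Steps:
I = 280574015 (I = -18271 - 13373*(-20982) = -18271 + 280592286 = 280574015)
H = 4*I*sqrt(8471) (H = sqrt(-71647 - 63889) = sqrt(-135536) = 4*I*sqrt(8471) ≈ 368.15*I)
H - I = 4*I*sqrt(8471) - 1*280574015 = 4*I*sqrt(8471) - 280574015 = -280574015 + 4*I*sqrt(8471)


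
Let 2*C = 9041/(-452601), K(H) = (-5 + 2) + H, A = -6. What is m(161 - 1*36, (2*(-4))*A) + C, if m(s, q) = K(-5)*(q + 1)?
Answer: -354848225/905202 ≈ -392.01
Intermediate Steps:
K(H) = -3 + H
C = -9041/905202 (C = (9041/(-452601))/2 = (9041*(-1/452601))/2 = (1/2)*(-9041/452601) = -9041/905202 ≈ -0.0099878)
m(s, q) = -8 - 8*q (m(s, q) = (-3 - 5)*(q + 1) = -8*(1 + q) = -8 - 8*q)
m(161 - 1*36, (2*(-4))*A) + C = (-8 - 8*2*(-4)*(-6)) - 9041/905202 = (-8 - (-64)*(-6)) - 9041/905202 = (-8 - 8*48) - 9041/905202 = (-8 - 384) - 9041/905202 = -392 - 9041/905202 = -354848225/905202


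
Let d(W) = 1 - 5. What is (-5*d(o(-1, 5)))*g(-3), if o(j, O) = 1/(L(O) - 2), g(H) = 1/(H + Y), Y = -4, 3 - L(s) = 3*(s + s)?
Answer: -20/7 ≈ -2.8571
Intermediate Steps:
L(s) = 3 - 6*s (L(s) = 3 - 3*(s + s) = 3 - 3*2*s = 3 - 6*s)
g(H) = 1/(-4 + H) (g(H) = 1/(H - 4) = 1/(-4 + H))
o(j, O) = 1/(1 - 6*O) (o(j, O) = 1/((3 - 6*O) - 2) = 1/(1 - 6*O))
d(W) = -4
(-5*d(o(-1, 5)))*g(-3) = (-5*(-4))/(-4 - 3) = 20/(-7) = 20*(-1/7) = -20/7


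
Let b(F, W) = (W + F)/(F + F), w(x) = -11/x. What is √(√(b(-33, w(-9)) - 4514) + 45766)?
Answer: √(411894 + I*√365595)/3 ≈ 213.93 + 0.15702*I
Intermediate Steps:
b(F, W) = (F + W)/(2*F) (b(F, W) = (F + W)/((2*F)) = (F + W)*(1/(2*F)) = (F + W)/(2*F))
√(√(b(-33, w(-9)) - 4514) + 45766) = √(√((½)*(-33 - 11/(-9))/(-33) - 4514) + 45766) = √(√((½)*(-1/33)*(-33 - 11*(-⅑)) - 4514) + 45766) = √(√((½)*(-1/33)*(-33 + 11/9) - 4514) + 45766) = √(√((½)*(-1/33)*(-286/9) - 4514) + 45766) = √(√(13/27 - 4514) + 45766) = √(√(-121865/27) + 45766) = √(I*√365595/9 + 45766) = √(45766 + I*√365595/9)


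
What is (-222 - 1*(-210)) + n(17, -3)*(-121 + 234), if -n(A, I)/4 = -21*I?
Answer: -28488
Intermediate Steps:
n(A, I) = 84*I (n(A, I) = -(-84)*I = 84*I)
(-222 - 1*(-210)) + n(17, -3)*(-121 + 234) = (-222 - 1*(-210)) + (84*(-3))*(-121 + 234) = (-222 + 210) - 252*113 = -12 - 28476 = -28488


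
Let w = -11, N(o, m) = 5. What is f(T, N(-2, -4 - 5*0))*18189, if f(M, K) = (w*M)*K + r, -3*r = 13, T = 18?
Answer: -18085929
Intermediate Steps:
r = -13/3 (r = -⅓*13 = -13/3 ≈ -4.3333)
f(M, K) = -13/3 - 11*K*M (f(M, K) = (-11*M)*K - 13/3 = -11*K*M - 13/3 = -13/3 - 11*K*M)
f(T, N(-2, -4 - 5*0))*18189 = (-13/3 - 11*5*18)*18189 = (-13/3 - 990)*18189 = -2983/3*18189 = -18085929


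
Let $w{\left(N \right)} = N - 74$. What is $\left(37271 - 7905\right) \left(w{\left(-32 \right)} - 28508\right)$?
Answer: $-840278724$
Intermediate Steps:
$w{\left(N \right)} = -74 + N$
$\left(37271 - 7905\right) \left(w{\left(-32 \right)} - 28508\right) = \left(37271 - 7905\right) \left(\left(-74 - 32\right) - 28508\right) = 29366 \left(-106 - 28508\right) = 29366 \left(-28614\right) = -840278724$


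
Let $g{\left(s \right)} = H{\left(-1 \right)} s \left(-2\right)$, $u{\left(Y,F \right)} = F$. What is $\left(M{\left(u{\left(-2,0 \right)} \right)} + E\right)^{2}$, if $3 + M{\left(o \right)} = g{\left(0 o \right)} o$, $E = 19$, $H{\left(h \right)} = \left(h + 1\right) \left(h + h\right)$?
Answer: $256$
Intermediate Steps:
$H{\left(h \right)} = 2 h \left(1 + h\right)$ ($H{\left(h \right)} = \left(1 + h\right) 2 h = 2 h \left(1 + h\right)$)
$g{\left(s \right)} = 0$ ($g{\left(s \right)} = 2 \left(-1\right) \left(1 - 1\right) s \left(-2\right) = 2 \left(-1\right) 0 s \left(-2\right) = 0 s \left(-2\right) = 0 \left(-2\right) = 0$)
$M{\left(o \right)} = -3$ ($M{\left(o \right)} = -3 + 0 o = -3 + 0 = -3$)
$\left(M{\left(u{\left(-2,0 \right)} \right)} + E\right)^{2} = \left(-3 + 19\right)^{2} = 16^{2} = 256$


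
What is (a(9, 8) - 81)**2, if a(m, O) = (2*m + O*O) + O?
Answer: 81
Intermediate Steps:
a(m, O) = O + O**2 + 2*m (a(m, O) = (2*m + O**2) + O = (O**2 + 2*m) + O = O + O**2 + 2*m)
(a(9, 8) - 81)**2 = ((8 + 8**2 + 2*9) - 81)**2 = ((8 + 64 + 18) - 81)**2 = (90 - 81)**2 = 9**2 = 81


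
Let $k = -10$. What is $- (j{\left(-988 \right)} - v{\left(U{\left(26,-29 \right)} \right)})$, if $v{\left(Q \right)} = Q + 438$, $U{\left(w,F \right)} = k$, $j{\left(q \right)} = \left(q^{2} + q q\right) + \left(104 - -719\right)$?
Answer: $-1952683$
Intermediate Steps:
$j{\left(q \right)} = 823 + 2 q^{2}$ ($j{\left(q \right)} = \left(q^{2} + q^{2}\right) + \left(104 + 719\right) = 2 q^{2} + 823 = 823 + 2 q^{2}$)
$U{\left(w,F \right)} = -10$
$v{\left(Q \right)} = 438 + Q$
$- (j{\left(-988 \right)} - v{\left(U{\left(26,-29 \right)} \right)}) = - (\left(823 + 2 \left(-988\right)^{2}\right) - \left(438 - 10\right)) = - (\left(823 + 2 \cdot 976144\right) - 428) = - (\left(823 + 1952288\right) - 428) = - (1953111 - 428) = \left(-1\right) 1952683 = -1952683$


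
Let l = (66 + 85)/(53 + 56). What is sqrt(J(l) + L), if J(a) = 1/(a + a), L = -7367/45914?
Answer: 2*sqrt(602260526659)/3466507 ≈ 0.44774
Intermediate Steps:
L = -7367/45914 (L = -7367*1/45914 = -7367/45914 ≈ -0.16045)
l = 151/109 ≈ 1.3853
J(a) = 1/(2*a)
sqrt(J(l) + L) = sqrt(1/(2*(151/109)) - 7367/45914) = sqrt((1/2)*(109/151) - 7367/45914) = sqrt(109/302 - 7367/45914) = sqrt(694948/3466507) = 2*sqrt(602260526659)/3466507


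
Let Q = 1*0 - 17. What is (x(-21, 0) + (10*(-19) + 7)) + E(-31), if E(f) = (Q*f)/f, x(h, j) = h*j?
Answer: -200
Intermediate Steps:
Q = -17 (Q = 0 - 17 = -17)
E(f) = -17 (E(f) = (-17*f)/f = -17)
(x(-21, 0) + (10*(-19) + 7)) + E(-31) = (-21*0 + (10*(-19) + 7)) - 17 = (0 + (-190 + 7)) - 17 = (0 - 183) - 17 = -183 - 17 = -200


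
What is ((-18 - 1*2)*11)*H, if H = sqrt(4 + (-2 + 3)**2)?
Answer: -220*sqrt(5) ≈ -491.94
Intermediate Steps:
H = sqrt(5) (H = sqrt(4 + 1**2) = sqrt(4 + 1) = sqrt(5) ≈ 2.2361)
((-18 - 1*2)*11)*H = ((-18 - 1*2)*11)*sqrt(5) = ((-18 - 2)*11)*sqrt(5) = (-20*11)*sqrt(5) = -220*sqrt(5)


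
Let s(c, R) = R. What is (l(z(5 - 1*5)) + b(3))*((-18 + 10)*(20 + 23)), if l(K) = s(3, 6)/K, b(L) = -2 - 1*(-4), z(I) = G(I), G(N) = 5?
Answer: -5504/5 ≈ -1100.8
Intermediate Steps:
z(I) = 5
b(L) = 2 (b(L) = -2 + 4 = 2)
l(K) = 6/K
(l(z(5 - 1*5)) + b(3))*((-18 + 10)*(20 + 23)) = (6/5 + 2)*((-18 + 10)*(20 + 23)) = (6*(⅕) + 2)*(-8*43) = (6/5 + 2)*(-344) = (16/5)*(-344) = -5504/5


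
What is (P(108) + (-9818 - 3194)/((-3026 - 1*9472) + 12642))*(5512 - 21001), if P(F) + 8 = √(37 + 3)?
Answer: 6094061/4 - 30978*√10 ≈ 1.4256e+6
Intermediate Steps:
P(F) = -8 + 2*√10 (P(F) = -8 + √(37 + 3) = -8 + √40 = -8 + 2*√10)
(P(108) + (-9818 - 3194)/((-3026 - 1*9472) + 12642))*(5512 - 21001) = ((-8 + 2*√10) + (-9818 - 3194)/((-3026 - 1*9472) + 12642))*(5512 - 21001) = ((-8 + 2*√10) - 13012/((-3026 - 9472) + 12642))*(-15489) = ((-8 + 2*√10) - 13012/(-12498 + 12642))*(-15489) = ((-8 + 2*√10) - 13012/144)*(-15489) = ((-8 + 2*√10) - 13012*1/144)*(-15489) = ((-8 + 2*√10) - 3253/36)*(-15489) = (-3541/36 + 2*√10)*(-15489) = 6094061/4 - 30978*√10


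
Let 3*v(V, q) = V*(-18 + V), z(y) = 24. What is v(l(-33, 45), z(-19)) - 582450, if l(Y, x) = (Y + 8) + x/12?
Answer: -27944255/48 ≈ -5.8217e+5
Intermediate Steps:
l(Y, x) = 8 + Y + x/12 (l(Y, x) = (8 + Y) + x*(1/12) = (8 + Y) + x/12 = 8 + Y + x/12)
v(V, q) = V*(-18 + V)/3 (v(V, q) = (V*(-18 + V))/3 = V*(-18 + V)/3)
v(l(-33, 45), z(-19)) - 582450 = (8 - 33 + (1/12)*45)*(-18 + (8 - 33 + (1/12)*45))/3 - 582450 = (8 - 33 + 15/4)*(-18 + (8 - 33 + 15/4))/3 - 582450 = (1/3)*(-85/4)*(-18 - 85/4) - 582450 = (1/3)*(-85/4)*(-157/4) - 582450 = 13345/48 - 582450 = -27944255/48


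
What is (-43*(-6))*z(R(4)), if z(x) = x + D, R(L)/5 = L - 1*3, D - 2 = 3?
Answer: 2580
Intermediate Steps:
D = 5 (D = 2 + 3 = 5)
R(L) = -15 + 5*L (R(L) = 5*(L - 1*3) = 5*(L - 3) = 5*(-3 + L) = -15 + 5*L)
z(x) = 5 + x (z(x) = x + 5 = 5 + x)
(-43*(-6))*z(R(4)) = (-43*(-6))*(5 + (-15 + 5*4)) = 258*(5 + (-15 + 20)) = 258*(5 + 5) = 258*10 = 2580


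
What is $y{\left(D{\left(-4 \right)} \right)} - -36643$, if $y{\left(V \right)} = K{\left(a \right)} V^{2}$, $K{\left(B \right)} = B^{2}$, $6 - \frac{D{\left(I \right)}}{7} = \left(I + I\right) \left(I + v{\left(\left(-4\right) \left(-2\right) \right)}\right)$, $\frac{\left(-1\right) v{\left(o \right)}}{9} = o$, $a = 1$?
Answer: $17794439$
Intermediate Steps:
$v{\left(o \right)} = - 9 o$
$D{\left(I \right)} = 42 - 14 I \left(-72 + I\right)$ ($D{\left(I \right)} = 42 - 7 \left(I + I\right) \left(I - 9 \left(\left(-4\right) \left(-2\right)\right)\right) = 42 - 7 \cdot 2 I \left(I - 72\right) = 42 - 7 \cdot 2 I \left(-72 + I\right) = 42 - 14 I \left(-72 + I\right)$)
$y{\left(V \right)} = V^{2}$ ($y{\left(V \right)} = 1^{2} V^{2} = 1 V^{2} = V^{2}$)
$y{\left(D{\left(-4 \right)} \right)} - -36643 = \left(42 - 14 \left(-4\right)^{2} + 1008 \left(-4\right)\right)^{2} - -36643 = \left(42 - 224 - 4032\right)^{2} + 36643 = \left(-4214\right)^{2} + 36643 = 17757796 + 36643 = 17794439$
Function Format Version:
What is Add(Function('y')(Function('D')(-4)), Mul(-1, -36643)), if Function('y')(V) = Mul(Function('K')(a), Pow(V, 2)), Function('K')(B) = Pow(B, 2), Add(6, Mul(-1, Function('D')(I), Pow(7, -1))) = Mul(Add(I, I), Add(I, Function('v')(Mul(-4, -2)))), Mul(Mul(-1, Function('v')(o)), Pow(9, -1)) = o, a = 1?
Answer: 17794439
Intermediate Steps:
Function('v')(o) = Mul(-9, o)
Function('D')(I) = Add(42, Mul(-14, I, Add(-72, I))) (Function('D')(I) = Add(42, Mul(-7, Mul(Add(I, I), Add(I, Mul(-9, Mul(-4, -2)))))) = Add(42, Mul(-7, Mul(Mul(2, I), Add(I, Mul(-9, 8))))) = Add(42, Mul(-7, Mul(Mul(2, I), Add(I, -72)))) = Add(42, Mul(-7, Mul(Mul(2, I), Add(-72, I)))) = Add(42, Mul(-7, Mul(2, I, Add(-72, I)))) = Add(42, Mul(-14, I, Add(-72, I))))
Function('y')(V) = Pow(V, 2) (Function('y')(V) = Mul(Pow(1, 2), Pow(V, 2)) = Mul(1, Pow(V, 2)) = Pow(V, 2))
Add(Function('y')(Function('D')(-4)), Mul(-1, -36643)) = Add(Pow(Add(42, Mul(-14, Pow(-4, 2)), Mul(1008, -4)), 2), Mul(-1, -36643)) = Add(Pow(Add(42, Mul(-14, 16), -4032), 2), 36643) = Add(Pow(Add(42, -224, -4032), 2), 36643) = Add(Pow(-4214, 2), 36643) = Add(17757796, 36643) = 17794439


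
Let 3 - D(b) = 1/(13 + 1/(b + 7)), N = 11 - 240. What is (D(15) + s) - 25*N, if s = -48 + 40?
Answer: 1641618/287 ≈ 5719.9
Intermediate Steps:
N = -229
D(b) = 3 - 1/(13 + 1/(7 + b)) (D(b) = 3 - 1/(13 + 1/(b + 7)) = 3 - 1/(13 + 1/(7 + b)))
s = -8
(D(15) + s) - 25*N = ((269 + 38*15)/(92 + 13*15) - 8) - 25*(-229) = ((269 + 570)/(92 + 195) - 8) + 5725 = (839/287 - 8) + 5725 = -1457/287 + 5725 = 1641618/287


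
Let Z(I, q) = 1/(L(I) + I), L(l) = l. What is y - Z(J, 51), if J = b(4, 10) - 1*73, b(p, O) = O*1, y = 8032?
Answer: 1012033/126 ≈ 8032.0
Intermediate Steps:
b(p, O) = O
J = -63 (J = 10 - 1*73 = 10 - 73 = -63)
Z(I, q) = 1/(2*I) (Z(I, q) = 1/(I + I) = 1/(2*I))
y - Z(J, 51) = 8032 - 1/(2*(-63)) = 8032 - (-1)/(2*63) = 8032 - 1*(-1/126) = 8032 + 1/126 = 1012033/126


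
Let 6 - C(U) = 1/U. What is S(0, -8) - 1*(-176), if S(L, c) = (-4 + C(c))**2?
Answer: 11553/64 ≈ 180.52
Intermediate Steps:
C(U) = 6 - 1/U
S(L, c) = (2 - 1/c)**2 (S(L, c) = (-4 + (6 - 1/c))**2 = (2 - 1/c)**2)
S(0, -8) - 1*(-176) = (-1 + 2*(-8))**2/(-8)**2 - 1*(-176) = (-1 - 16)**2/64 + 176 = (1/64)*(-17)**2 + 176 = (1/64)*289 + 176 = 289/64 + 176 = 11553/64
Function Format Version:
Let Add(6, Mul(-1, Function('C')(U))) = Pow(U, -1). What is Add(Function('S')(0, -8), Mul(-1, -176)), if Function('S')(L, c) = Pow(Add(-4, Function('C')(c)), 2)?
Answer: Rational(11553, 64) ≈ 180.52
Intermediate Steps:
Function('C')(U) = Add(6, Mul(-1, Pow(U, -1)))
Function('S')(L, c) = Pow(Add(2, Mul(-1, Pow(c, -1))), 2) (Function('S')(L, c) = Pow(Add(-4, Add(6, Mul(-1, Pow(c, -1)))), 2) = Pow(Add(2, Mul(-1, Pow(c, -1))), 2))
Add(Function('S')(0, -8), Mul(-1, -176)) = Add(Mul(Pow(-8, -2), Pow(Add(-1, Mul(2, -8)), 2)), Mul(-1, -176)) = Add(Mul(Rational(1, 64), Pow(Add(-1, -16), 2)), 176) = Add(Mul(Rational(1, 64), Pow(-17, 2)), 176) = Add(Mul(Rational(1, 64), 289), 176) = Add(Rational(289, 64), 176) = Rational(11553, 64)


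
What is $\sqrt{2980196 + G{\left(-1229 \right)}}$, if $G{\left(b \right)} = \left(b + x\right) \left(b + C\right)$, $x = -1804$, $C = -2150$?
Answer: $23 \sqrt{25007} \approx 3637.1$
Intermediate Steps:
$G{\left(b \right)} = \left(-2150 + b\right) \left(-1804 + b\right)$ ($G{\left(b \right)} = \left(b - 1804\right) \left(b - 2150\right) = \left(-1804 + b\right) \left(-2150 + b\right) = \left(-2150 + b\right) \left(-1804 + b\right)$)
$\sqrt{2980196 + G{\left(-1229 \right)}} = \sqrt{2980196 + \left(3878600 + \left(-1229\right)^{2} - -4859466\right)} = \sqrt{2980196 + \left(3878600 + 1510441 + 4859466\right)} = \sqrt{2980196 + 10248507} = \sqrt{13228703} = 23 \sqrt{25007}$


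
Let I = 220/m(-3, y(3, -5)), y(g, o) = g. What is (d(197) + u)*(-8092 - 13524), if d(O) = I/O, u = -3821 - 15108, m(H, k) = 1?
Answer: 80601589488/197 ≈ 4.0915e+8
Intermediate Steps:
u = -18929
I = 220 (I = 220/1 = 220*1 = 220)
d(O) = 220/O
(d(197) + u)*(-8092 - 13524) = (220/197 - 18929)*(-8092 - 13524) = (220*(1/197) - 18929)*(-21616) = (220/197 - 18929)*(-21616) = -3728793/197*(-21616) = 80601589488/197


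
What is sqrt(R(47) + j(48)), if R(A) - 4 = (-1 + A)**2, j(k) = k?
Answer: 2*sqrt(542) ≈ 46.562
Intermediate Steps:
R(A) = 4 + (-1 + A)**2
sqrt(R(47) + j(48)) = sqrt((4 + (-1 + 47)**2) + 48) = sqrt((4 + 46**2) + 48) = sqrt((4 + 2116) + 48) = sqrt(2120 + 48) = sqrt(2168) = 2*sqrt(542)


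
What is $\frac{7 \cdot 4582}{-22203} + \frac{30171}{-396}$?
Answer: $- \frac{75843113}{976932} \approx -77.634$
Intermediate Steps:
$\frac{7 \cdot 4582}{-22203} + \frac{30171}{-396} = 32074 \left(- \frac{1}{22203}\right) + 30171 \left(- \frac{1}{396}\right) = - \frac{32074}{22203} - \frac{10057}{132} = - \frac{75843113}{976932}$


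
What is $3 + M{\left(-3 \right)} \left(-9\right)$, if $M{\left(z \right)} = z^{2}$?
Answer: $-78$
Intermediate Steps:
$3 + M{\left(-3 \right)} \left(-9\right) = 3 + \left(-3\right)^{2} \left(-9\right) = 3 + 9 \left(-9\right) = 3 - 81 = -78$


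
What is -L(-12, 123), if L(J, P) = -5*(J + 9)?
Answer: -15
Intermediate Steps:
L(J, P) = -45 - 5*J (L(J, P) = -5*(9 + J) = -45 - 5*J)
-L(-12, 123) = -(-45 - 5*(-12)) = -(-45 + 60) = -1*15 = -15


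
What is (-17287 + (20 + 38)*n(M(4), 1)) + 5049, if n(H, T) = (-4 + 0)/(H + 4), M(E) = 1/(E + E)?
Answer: -405710/33 ≈ -12294.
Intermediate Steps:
M(E) = 1/(2*E)
n(H, T) = -4/(4 + H)
(-17287 + (20 + 38)*n(M(4), 1)) + 5049 = (-17287 + (20 + 38)*(-4/(4 + (1/2)/4))) + 5049 = (-17287 + 58*(-4/(4 + (1/2)*(1/4)))) + 5049 = (-17287 + 58*(-4/(4 + 1/8))) + 5049 = (-17287 + 58*(-4/33/8)) + 5049 = (-17287 + 58*(-4*8/33)) + 5049 = (-17287 + 58*(-32/33)) + 5049 = (-17287 - 1856/33) + 5049 = -572327/33 + 5049 = -405710/33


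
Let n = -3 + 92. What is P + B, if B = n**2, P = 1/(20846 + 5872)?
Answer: 211633279/26718 ≈ 7921.0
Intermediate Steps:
n = 89
P = 1/26718 ≈ 3.7428e-5
B = 7921 (B = 89**2 = 7921)
P + B = 1/26718 + 7921 = 211633279/26718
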